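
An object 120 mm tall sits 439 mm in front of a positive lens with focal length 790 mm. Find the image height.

1/d_i = 1/f − 1/d_o = 1/(790.0) − 1/(439) = -0.001012, so d_i = -988.1 mm.
m = −d_i/d_o = +2.251.
|h_i| = |m|·h_o = 2.251 × 120 = 270 mm. The image is virtual, upright and enlarged, on the same side as the object.

270 mm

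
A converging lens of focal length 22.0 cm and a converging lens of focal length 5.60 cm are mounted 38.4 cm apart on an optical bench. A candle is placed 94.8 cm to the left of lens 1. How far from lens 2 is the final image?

13.2 cm

Lens 1: 1/d_i1 = 1/f₁ − 1/d_o1 = 1/(22.0) − 1/(94.8) = 0.03491, so d_i1 = 28.65 cm.
The intermediate image is 28.65 cm to the right of lens 1, which is 38.4 − (28.65) = 9.750 cm to the left of lens 2, so d_o2 = +9.750 cm.
Lens 2: 1/d_i2 = 1/f₂ − 1/d_o2 = 1/(5.60) − 1/(9.750) = 0.07601, so d_i2 = 13.2 cm.
The final image is real, 13.2 cm to the right of lens 2 (overall magnification ≈ 0.41).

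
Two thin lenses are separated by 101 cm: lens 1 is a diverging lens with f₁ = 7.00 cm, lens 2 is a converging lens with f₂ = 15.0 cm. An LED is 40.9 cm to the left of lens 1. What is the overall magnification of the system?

f₁ = −7.00 cm (diverging).
Lens 1: 1/d_i1 = 1/(-7.00) − 1/(40.9) = -0.1673, so d_i1 = -5.977 cm; m₁ = −d_i1/d_o1 = +0.1461.
d_o2 = 101 − (-5.977) = 107.0 cm.
Lens 2: 1/d_i2 = 1/(15.0) − 1/(107.0) = 0.05732, so d_i2 = 17.45 cm; m₂ = −d_i2/d_o2 = -0.1630.
m = m₁·m₂ = (+0.1461)(-0.1630) = -0.0238.

m = -0.0238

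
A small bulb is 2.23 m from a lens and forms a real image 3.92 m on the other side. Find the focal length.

Real image ⇒ d_i = +3.92 m.
1/f = 1/d_o + 1/d_i = 1/(2.23) + 1/(3.92) = 0.7035, so f = 1.42 m.
Since f is positive, the lens is converging.

f = 1.42 m (converging)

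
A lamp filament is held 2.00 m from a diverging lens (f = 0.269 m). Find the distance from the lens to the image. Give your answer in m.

For a diverging lens, f = -0.269 m.
Thin-lens equation: 1/d_i = 1/f − 1/d_o = 1/(-0.2690) − 1/(2.00) = -3.717 − 0.5000 = -4.217, so d_i = -0.237 m.
The image is virtual, upright and reduced, on the same side as the object.

0.237 m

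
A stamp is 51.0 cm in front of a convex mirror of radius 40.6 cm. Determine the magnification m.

f = R/2 = 40.6/2 = 20.30 cm; for a convex mirror, f = -20.30 cm.
1/d_i = 1/f − 1/d_o = 1/(-20.30) − 1/(51.0) = -0.06887, so d_i = -14.52 cm.
m = −d_i/d_o = −(-14.52)/(51.0) = +0.285.
The image is virtual, upright and reduced, behind the mirror.

m = +0.285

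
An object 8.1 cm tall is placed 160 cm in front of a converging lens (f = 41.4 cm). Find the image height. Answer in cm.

1/d_i = 1/f − 1/d_o = 1/(41.40) − 1/(160) = 0.01790, so d_i = 55.85 cm.
m = −d_i/d_o = -0.3491.
|h_i| = |m|·h_o = 0.3491 × 8.1 = 2.83 cm. The image is real, inverted and reduced, on the far side of the lens.

2.83 cm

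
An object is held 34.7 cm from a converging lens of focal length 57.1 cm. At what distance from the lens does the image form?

88.5 cm

Thin-lens equation: 1/d_i = 1/f − 1/d_o = 1/(57.10) − 1/(34.7) = 0.01751 − 0.02882 = -0.01131, so d_i = -88.5 cm.
The image is virtual, upright and enlarged, on the same side as the object.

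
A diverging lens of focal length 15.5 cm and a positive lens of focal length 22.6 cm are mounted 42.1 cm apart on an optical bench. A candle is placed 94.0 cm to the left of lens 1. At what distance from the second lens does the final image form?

Lens 1 is diverging, so f₁ = −15.5 cm.
Lens 1: 1/d_i1 = 1/f₁ − 1/d_o1 = 1/(-15.5) − 1/(94.0) = -0.07515, so d_i1 = -13.31 cm.
The intermediate image is 13.31 cm to the left of lens 1 (virtual), which is 42.1 − (-13.31) = 55.41 cm to the left of lens 2, so d_o2 = +55.41 cm.
Lens 2: 1/d_i2 = 1/f₂ − 1/d_o2 = 1/(22.6) − 1/(55.41) = 0.02620, so d_i2 = 38.2 cm.
The final image is real, 38.2 cm to the right of lens 2 (overall magnification ≈ -0.098).

38.2 cm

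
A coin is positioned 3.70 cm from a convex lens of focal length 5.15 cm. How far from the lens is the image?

13.1 cm

Thin-lens equation: 1/s_i = 1/f − 1/s_o = 1/(5.150) − 1/(3.70) = 0.1942 − 0.2703 = -0.07610, so s_i = -13.1 cm.
The image is virtual, upright and enlarged, on the same side as the object.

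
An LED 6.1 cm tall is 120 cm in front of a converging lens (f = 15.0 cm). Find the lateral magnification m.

m = -0.143

1/d_i = 1/f − 1/d_o = 1/(15.00) − 1/(120) = 0.05833, so d_i = 17.14 cm.
m = −d_i/d_o = −(17.14)/(120) = -0.143.
The image is real, inverted and reduced, on the far side of the lens.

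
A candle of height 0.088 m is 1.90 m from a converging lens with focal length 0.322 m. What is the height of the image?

0.0180 m

1/d_i = 1/f − 1/d_o = 1/(0.3220) − 1/(1.90) = 2.579, so d_i = 0.3877 m.
m = −d_i/d_o = -0.2041.
|h_i| = |m|·h_o = 0.2041 × 0.088 = 0.0180 m. The image is real, inverted and reduced, on the far side of the lens.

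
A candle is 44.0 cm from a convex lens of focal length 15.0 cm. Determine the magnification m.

1/d_i = 1/f − 1/d_o = 1/(15.00) − 1/(44.0) = 0.04394, so d_i = 22.76 cm.
m = −d_i/d_o = −(22.76)/(44.0) = -0.517.
The image is real, inverted and reduced, on the far side of the lens.

m = -0.517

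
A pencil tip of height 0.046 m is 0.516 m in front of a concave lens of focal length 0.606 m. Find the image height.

For a concave lens, f = -0.606 m.
1/d_i = 1/f − 1/d_o = 1/(-0.6060) − 1/(0.516) = -3.588, so d_i = -0.2787 m.
m = −d_i/d_o = +0.5401.
|h_i| = |m|·h_o = 0.5401 × 0.046 = 0.0248 m. The image is virtual, upright and reduced, on the same side as the object.

0.0248 m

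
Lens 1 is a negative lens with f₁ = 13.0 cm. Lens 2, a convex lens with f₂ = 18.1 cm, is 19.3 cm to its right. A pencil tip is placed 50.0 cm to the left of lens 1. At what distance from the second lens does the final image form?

Lens 1 is diverging, so f₁ = −13.0 cm.
Lens 1: 1/d_i1 = 1/f₁ − 1/d_o1 = 1/(-13.0) − 1/(50.0) = -0.09692, so d_i1 = -10.32 cm.
The intermediate image is 10.32 cm to the left of lens 1 (virtual), which is 19.3 − (-10.32) = 29.62 cm to the left of lens 2, so d_o2 = +29.62 cm.
Lens 2: 1/d_i2 = 1/f₂ − 1/d_o2 = 1/(18.1) − 1/(29.62) = 0.02149, so d_i2 = 46.5 cm.
The final image is real, 46.5 cm to the right of lens 2 (overall magnification ≈ -0.32).

46.5 cm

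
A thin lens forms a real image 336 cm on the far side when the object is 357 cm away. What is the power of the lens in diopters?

d_i = +336 cm.
1/f = 1/d_o + 1/d_i = 1/(357) + 1/(336) = 0.005777 cm⁻¹.
f = 173.1 cm = 1.731 m, so P = 1/f = +0.578 D.

P = +0.578 D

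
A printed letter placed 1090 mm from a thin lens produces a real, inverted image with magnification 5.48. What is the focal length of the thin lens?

f = 922 mm (converging)

m = −d_i/d_o ⇒ d_i = −m·d_o = −(-5.48)·(1090) = 5973 mm.
1/f = 1/d_o + 1/d_i = 1/(1090) + 1/(5973) = 0.001085, so f = 922 mm.
Since f is positive, the thin lens is converging.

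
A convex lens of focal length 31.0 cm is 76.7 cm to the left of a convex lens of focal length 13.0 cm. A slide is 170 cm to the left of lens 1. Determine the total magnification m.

Lens 1: 1/d_i1 = 1/(31.0) − 1/(170) = 0.02638, so d_i1 = 37.91 cm; m₁ = −d_i1/d_o1 = -0.2230.
d_o2 = 76.7 − (37.91) = 38.79 cm.
Lens 2: 1/d_i2 = 1/(13.0) − 1/(38.79) = 0.05114, so d_i2 = 19.55 cm; m₂ = −d_i2/d_o2 = -0.5041.
m = m₁·m₂ = (-0.2230)(-0.5041) = +0.112.

m = +0.112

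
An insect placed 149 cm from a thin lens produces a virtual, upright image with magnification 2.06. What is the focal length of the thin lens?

m = −d_i/d_o ⇒ d_i = −m·d_o = −(+2.06)·(149) = -306.9 cm.
1/f = 1/d_o + 1/d_i = 1/(149) + 1/(-306.9) = 0.003453, so f = 290 cm.
Since f is positive, the thin lens is converging.

f = 290 cm (converging)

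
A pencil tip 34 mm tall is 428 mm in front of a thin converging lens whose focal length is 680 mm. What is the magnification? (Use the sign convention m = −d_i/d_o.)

m = +2.70

1/d_i = 1/f − 1/d_o = 1/(680.0) − 1/(428) = -0.0008659, so d_i = -1155 mm.
m = −d_i/d_o = −(-1155)/(428) = +2.70.
The image is virtual, upright and enlarged, on the same side as the object.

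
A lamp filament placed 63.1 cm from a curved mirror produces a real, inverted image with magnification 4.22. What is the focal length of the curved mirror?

f = 51.0 cm (concave)

m = −d_i/d_o ⇒ d_i = −m·d_o = −(-4.22)·(63.1) = 266.3 cm.
1/f = 1/d_o + 1/d_i = 1/(63.1) + 1/(266.3) = 0.01960, so f = 51.0 cm.
Since f is positive, the curved mirror is concave.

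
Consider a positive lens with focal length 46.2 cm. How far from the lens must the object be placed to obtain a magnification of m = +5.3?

m = −d_i/d_o ⇒ d_i = −m·d_o.
1/f = 1/d_o + 1/d_i = 1/d_o − 1/(m·d_o) = (1 − 1/m)/d_o, so d_o = f(1 − 1/m) = (46.20)(1 − 1/(+5.3)) = 37.5 cm.

37.5 cm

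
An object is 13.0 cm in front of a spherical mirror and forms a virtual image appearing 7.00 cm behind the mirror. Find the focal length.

Virtual image ⇒ d_i = −7.00 cm.
1/f = 1/d_o + 1/d_i = 1/(13.0) + 1/(-7.00) = -0.06593, so f = -15.2 cm.
Since f is negative, the spherical mirror is convex.

f = -15.2 cm (convex)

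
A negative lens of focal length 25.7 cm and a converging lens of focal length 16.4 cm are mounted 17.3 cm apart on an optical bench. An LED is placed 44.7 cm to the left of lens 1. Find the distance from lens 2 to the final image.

32.0 cm

Lens 1 is diverging, so f₁ = −25.7 cm.
Lens 1: 1/d_i1 = 1/f₁ − 1/d_o1 = 1/(-25.7) − 1/(44.7) = -0.06128, so d_i1 = -16.32 cm.
The intermediate image is 16.32 cm to the left of lens 1 (virtual), which is 17.3 − (-16.32) = 33.62 cm to the left of lens 2, so d_o2 = +33.62 cm.
Lens 2: 1/d_i2 = 1/f₂ − 1/d_o2 = 1/(16.4) − 1/(33.62) = 0.03123, so d_i2 = 32.0 cm.
The final image is real, 32.0 cm to the right of lens 2 (overall magnification ≈ -0.35).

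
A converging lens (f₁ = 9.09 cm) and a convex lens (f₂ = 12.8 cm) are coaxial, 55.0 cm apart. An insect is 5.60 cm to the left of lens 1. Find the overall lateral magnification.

Lens 1: 1/d_i1 = 1/(9.09) − 1/(5.60) = -0.06856, so d_i1 = -14.59 cm; m₁ = −d_i1/d_o1 = +2.605.
d_o2 = 55.0 − (-14.59) = 69.59 cm.
Lens 2: 1/d_i2 = 1/(12.8) − 1/(69.59) = 0.06376, so d_i2 = 15.69 cm; m₂ = −d_i2/d_o2 = -0.2254.
m = m₁·m₂ = (+2.605)(-0.2254) = -0.587.

m = -0.587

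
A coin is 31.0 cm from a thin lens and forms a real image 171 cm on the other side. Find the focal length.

f = 26.2 cm (converging)

Real image ⇒ d_i = +171 cm.
1/f = 1/d_o + 1/d_i = 1/(31.0) + 1/(171) = 0.03811, so f = 26.2 cm.
Since f is positive, the thin lens is converging.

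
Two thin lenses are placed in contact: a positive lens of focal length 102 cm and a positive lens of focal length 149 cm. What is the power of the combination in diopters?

P₁ = 1/f₁ = 1/(1.02 m) = +0.9804 D; P₂ = 1/f₂ = 1/(1.49 m) = +0.6711 D.
For thin lenses in contact, P = P₁ + P₂ = (+0.9804) + (+0.6711) = +1.65 D.

P = +1.65 D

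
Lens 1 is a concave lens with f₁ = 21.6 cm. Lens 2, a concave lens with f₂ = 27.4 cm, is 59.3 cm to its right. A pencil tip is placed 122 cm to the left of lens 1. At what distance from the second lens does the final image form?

20.3 cm

Lens 1 is diverging, so f₁ = −21.6 cm.
Lens 1: 1/d_i1 = 1/f₁ − 1/d_o1 = 1/(-21.6) − 1/(122) = -0.05449, so d_i1 = -18.35 cm.
The intermediate image is 18.35 cm to the left of lens 1 (virtual), which is 59.3 − (-18.35) = 77.65 cm to the left of lens 2, so d_o2 = +77.65 cm.
Lens 2 is diverging, so f₂ = −27.4 cm.
Lens 2: 1/d_i2 = 1/f₂ − 1/d_o2 = 1/(-27.4) − 1/(77.65) = -0.04937, so d_i2 = -20.3 cm.
The final image is virtual, 20.3 cm to the left of lens 2 (overall magnification ≈ 0.039).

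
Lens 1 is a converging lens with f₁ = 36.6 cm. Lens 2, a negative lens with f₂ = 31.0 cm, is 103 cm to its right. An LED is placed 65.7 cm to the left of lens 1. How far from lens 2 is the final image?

12.3 cm

Lens 1: 1/d_i1 = 1/f₁ − 1/d_o1 = 1/(36.6) − 1/(65.7) = 0.01210, so d_i1 = 82.63 cm.
The intermediate image is 82.63 cm to the right of lens 1, which is 103 − (82.63) = 20.37 cm to the left of lens 2, so d_o2 = +20.37 cm.
Lens 2 is diverging, so f₂ = −31.0 cm.
Lens 2: 1/d_i2 = 1/f₂ − 1/d_o2 = 1/(-31.0) − 1/(20.37) = -0.08135, so d_i2 = -12.3 cm.
The final image is virtual, 12.3 cm to the left of lens 2 (overall magnification ≈ -0.76).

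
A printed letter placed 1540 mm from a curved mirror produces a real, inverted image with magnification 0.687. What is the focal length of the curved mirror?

m = −d_i/d_o ⇒ d_i = −m·d_o = −(-0.687)·(1540) = 1058 mm.
1/f = 1/d_o + 1/d_i = 1/(1540) + 1/(1058) = 0.001595, so f = 627 mm.
Since f is positive, the curved mirror is concave.

f = 627 mm (concave)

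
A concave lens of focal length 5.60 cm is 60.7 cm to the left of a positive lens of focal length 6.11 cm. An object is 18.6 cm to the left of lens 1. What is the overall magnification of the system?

f₁ = −5.60 cm (diverging).
Lens 1: 1/d_i1 = 1/(-5.60) − 1/(18.6) = -0.2323, so d_i1 = -4.304 cm; m₁ = −d_i1/d_o1 = +0.2314.
d_o2 = 60.7 − (-4.304) = 65.00 cm.
Lens 2: 1/d_i2 = 1/(6.11) − 1/(65.00) = 0.1483, so d_i2 = 6.744 cm; m₂ = −d_i2/d_o2 = -0.1038.
m = m₁·m₂ = (+0.2314)(-0.1038) = -0.0240.

m = -0.0240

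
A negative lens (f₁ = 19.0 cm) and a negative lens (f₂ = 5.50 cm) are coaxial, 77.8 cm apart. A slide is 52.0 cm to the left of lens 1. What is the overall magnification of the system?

f₁ = −19.0 cm (diverging).
Lens 1: 1/d_i1 = 1/(-19.0) − 1/(52.0) = -0.07186, so d_i1 = -13.92 cm; m₁ = −d_i1/d_o1 = +0.2677.
d_o2 = 77.8 − (-13.92) = 91.72 cm.
f₂ = −5.50 cm (diverging).
Lens 2: 1/d_i2 = 1/(-5.50) − 1/(91.72) = -0.1927, so d_i2 = -5.189 cm; m₂ = −d_i2/d_o2 = +0.05657.
m = m₁·m₂ = (+0.2677)(+0.05657) = +0.0151.

m = +0.0151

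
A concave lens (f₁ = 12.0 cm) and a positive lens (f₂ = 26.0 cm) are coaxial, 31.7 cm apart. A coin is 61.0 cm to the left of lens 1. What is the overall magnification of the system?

m = -0.272

f₁ = −12.0 cm (diverging).
Lens 1: 1/d_i1 = 1/(-12.0) − 1/(61.0) = -0.09973, so d_i1 = -10.03 cm; m₁ = −d_i1/d_o1 = +0.1644.
d_o2 = 31.7 − (-10.03) = 41.73 cm.
Lens 2: 1/d_i2 = 1/(26.0) − 1/(41.73) = 0.01450, so d_i2 = 68.98 cm; m₂ = −d_i2/d_o2 = -1.653.
m = m₁·m₂ = (+0.1644)(-1.653) = -0.272.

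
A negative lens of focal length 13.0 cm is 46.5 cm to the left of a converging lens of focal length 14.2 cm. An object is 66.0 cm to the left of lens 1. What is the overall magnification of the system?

f₁ = −13.0 cm (diverging).
Lens 1: 1/d_i1 = 1/(-13.0) − 1/(66.0) = -0.09207, so d_i1 = -10.86 cm; m₁ = −d_i1/d_o1 = +0.1645.
d_o2 = 46.5 − (-10.86) = 57.36 cm.
Lens 2: 1/d_i2 = 1/(14.2) − 1/(57.36) = 0.05299, so d_i2 = 18.87 cm; m₂ = −d_i2/d_o2 = -0.3290.
m = m₁·m₂ = (+0.1645)(-0.3290) = -0.0541.

m = -0.0541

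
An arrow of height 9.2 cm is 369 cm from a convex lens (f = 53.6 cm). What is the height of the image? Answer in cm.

1/d_i = 1/f − 1/d_o = 1/(53.60) − 1/(369) = 0.01595, so d_i = 62.71 cm.
m = −d_i/d_o = -0.1699.
|h_i| = |m|·h_o = 0.1699 × 9.2 = 1.56 cm. The image is real, inverted and reduced, on the far side of the lens.

1.56 cm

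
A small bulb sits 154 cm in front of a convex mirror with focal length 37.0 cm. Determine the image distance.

29.8 cm

For a convex mirror, f = -37.0 cm.
Mirror equation: 1/q = 1/f − 1/p = 1/(-37.00) − 1/(154) = -0.02703 − 0.006494 = -0.03352, so q = -29.8 cm.
The image is virtual, upright and reduced, behind the mirror.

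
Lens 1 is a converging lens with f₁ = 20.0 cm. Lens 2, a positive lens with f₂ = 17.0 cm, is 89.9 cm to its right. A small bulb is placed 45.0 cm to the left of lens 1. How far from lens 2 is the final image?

Lens 1: 1/d_i1 = 1/f₁ − 1/d_o1 = 1/(20.0) − 1/(45.0) = 0.02778, so d_i1 = 36.00 cm.
The intermediate image is 36.00 cm to the right of lens 1, which is 89.9 − (36.00) = 53.90 cm to the left of lens 2, so d_o2 = +53.90 cm.
Lens 2: 1/d_i2 = 1/f₂ − 1/d_o2 = 1/(17.0) − 1/(53.90) = 0.04027, so d_i2 = 24.8 cm.
The final image is real, 24.8 cm to the right of lens 2 (overall magnification ≈ 0.37).

24.8 cm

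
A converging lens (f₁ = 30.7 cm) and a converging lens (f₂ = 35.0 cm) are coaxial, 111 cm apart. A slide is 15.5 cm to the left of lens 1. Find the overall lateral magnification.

m = -0.659

Lens 1: 1/d_i1 = 1/(30.7) − 1/(15.5) = -0.03194, so d_i1 = -31.31 cm; m₁ = −d_i1/d_o1 = +2.020.
d_o2 = 111 − (-31.31) = 142.3 cm.
Lens 2: 1/d_i2 = 1/(35.0) − 1/(142.3) = 0.02154, so d_i2 = 46.42 cm; m₂ = −d_i2/d_o2 = -0.3262.
m = m₁·m₂ = (+2.020)(-0.3262) = -0.659.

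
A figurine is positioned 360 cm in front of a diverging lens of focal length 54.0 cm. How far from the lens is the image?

For a diverging lens, f = -54.0 cm.
Thin-lens equation: 1/v = 1/f − 1/u = 1/(-54.00) − 1/(360) = -0.01852 − 0.002778 = -0.02130, so v = -47.0 cm.
The image is virtual, upright and reduced, on the same side as the object.

47.0 cm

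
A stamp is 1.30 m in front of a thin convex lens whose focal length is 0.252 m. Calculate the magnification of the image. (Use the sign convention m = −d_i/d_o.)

m = -0.240

1/d_i = 1/f − 1/d_o = 1/(0.2520) − 1/(1.30) = 3.199, so d_i = 0.3126 m.
m = −d_i/d_o = −(0.3126)/(1.30) = -0.240.
The image is real, inverted and reduced, on the far side of the lens.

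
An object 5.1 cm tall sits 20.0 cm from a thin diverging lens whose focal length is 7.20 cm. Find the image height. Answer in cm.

1.35 cm

For a diverging lens, f = -7.20 cm.
1/d_i = 1/f − 1/d_o = 1/(-7.200) − 1/(20.0) = -0.1889, so d_i = -5.294 cm.
m = −d_i/d_o = +0.2647.
|h_i| = |m|·h_o = 0.2647 × 5.1 = 1.35 cm. The image is virtual, upright and reduced, on the same side as the object.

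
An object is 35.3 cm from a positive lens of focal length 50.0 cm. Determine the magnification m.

m = +3.40

1/d_i = 1/f − 1/d_o = 1/(50.00) − 1/(35.3) = -0.008329, so d_i = -120.1 cm.
m = −d_i/d_o = −(-120.1)/(35.3) = +3.40.
The image is virtual, upright and enlarged, on the same side as the object.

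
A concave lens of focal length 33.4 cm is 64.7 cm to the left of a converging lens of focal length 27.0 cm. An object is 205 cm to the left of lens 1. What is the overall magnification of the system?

f₁ = −33.4 cm (diverging).
Lens 1: 1/d_i1 = 1/(-33.4) − 1/(205) = -0.03482, so d_i1 = -28.72 cm; m₁ = −d_i1/d_o1 = +0.1401.
d_o2 = 64.7 − (-28.72) = 93.42 cm.
Lens 2: 1/d_i2 = 1/(27.0) − 1/(93.42) = 0.02633, so d_i2 = 37.98 cm; m₂ = −d_i2/d_o2 = -0.4065.
m = m₁·m₂ = (+0.1401)(-0.4065) = -0.0570.

m = -0.0570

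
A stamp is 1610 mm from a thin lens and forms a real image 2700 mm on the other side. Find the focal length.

Real image ⇒ d_i = +2700 mm.
1/f = 1/d_o + 1/d_i = 1/(1610) + 1/(2700) = 0.0009915, so f = 1010 mm.
Since f is positive, the thin lens is converging.

f = 1010 mm (converging)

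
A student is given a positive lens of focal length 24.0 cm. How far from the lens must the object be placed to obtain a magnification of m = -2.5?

33.6 cm

m = −d_i/d_o ⇒ d_i = −m·d_o.
1/f = 1/d_o + 1/d_i = 1/d_o − 1/(m·d_o) = (1 − 1/m)/d_o, so d_o = f(1 − 1/m) = (24.00)(1 − 1/(-2.5)) = 33.6 cm.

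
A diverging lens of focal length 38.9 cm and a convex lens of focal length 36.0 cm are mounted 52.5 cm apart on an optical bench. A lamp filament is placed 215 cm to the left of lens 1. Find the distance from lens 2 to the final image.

62.2 cm

Lens 1 is diverging, so f₁ = −38.9 cm.
Lens 1: 1/d_i1 = 1/f₁ − 1/d_o1 = 1/(-38.9) − 1/(215) = -0.03036, so d_i1 = -32.94 cm.
The intermediate image is 32.94 cm to the left of lens 1 (virtual), which is 52.5 − (-32.94) = 85.44 cm to the left of lens 2, so d_o2 = +85.44 cm.
Lens 2: 1/d_i2 = 1/f₂ − 1/d_o2 = 1/(36.0) − 1/(85.44) = 0.01607, so d_i2 = 62.2 cm.
The final image is real, 62.2 cm to the right of lens 2 (overall magnification ≈ -0.11).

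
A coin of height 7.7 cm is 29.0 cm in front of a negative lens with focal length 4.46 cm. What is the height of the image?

1.03 cm

For a negative lens, f = -4.46 cm.
1/d_i = 1/f − 1/d_o = 1/(-4.460) − 1/(29.0) = -0.2587, so d_i = -3.866 cm.
m = −d_i/d_o = +0.1333.
|h_i| = |m|·h_o = 0.1333 × 7.7 = 1.03 cm. The image is virtual, upright and reduced, on the same side as the object.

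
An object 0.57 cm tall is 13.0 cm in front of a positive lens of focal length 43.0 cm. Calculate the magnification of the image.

1/d_i = 1/f − 1/d_o = 1/(43.00) − 1/(13.0) = -0.05367, so d_i = -18.63 cm.
m = −d_i/d_o = −(-18.63)/(13.0) = +1.43.
The image is virtual, upright and enlarged, on the same side as the object.

m = +1.43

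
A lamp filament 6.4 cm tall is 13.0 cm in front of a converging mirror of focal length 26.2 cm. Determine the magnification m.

1/d_i = 1/f − 1/d_o = 1/(26.20) − 1/(13.0) = -0.03876, so d_i = -25.80 cm.
m = −d_i/d_o = −(-25.80)/(13.0) = +1.98.
The image is virtual, upright and enlarged, behind the mirror.

m = +1.98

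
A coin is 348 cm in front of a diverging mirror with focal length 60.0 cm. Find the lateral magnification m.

For a diverging mirror, f = -60.0 cm.
1/d_i = 1/f − 1/d_o = 1/(-60.00) − 1/(348) = -0.01954, so d_i = -51.18 cm.
m = −d_i/d_o = −(-51.18)/(348) = +0.147.
The image is virtual, upright and reduced, behind the mirror.

m = +0.147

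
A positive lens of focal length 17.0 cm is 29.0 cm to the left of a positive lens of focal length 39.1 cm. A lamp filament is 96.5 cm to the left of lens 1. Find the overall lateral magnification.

m = -0.272

Lens 1: 1/d_i1 = 1/(17.0) − 1/(96.5) = 0.04846, so d_i1 = 20.64 cm; m₁ = −d_i1/d_o1 = -0.2139.
d_o2 = 29.0 − (20.64) = 8.360 cm.
Lens 2: 1/d_i2 = 1/(39.1) − 1/(8.360) = -0.09404, so d_i2 = -10.63 cm; m₂ = −d_i2/d_o2 = +1.272.
m = m₁·m₂ = (-0.2139)(+1.272) = -0.272.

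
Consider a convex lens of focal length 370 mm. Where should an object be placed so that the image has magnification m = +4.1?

280 mm

m = −d_i/d_o ⇒ d_i = −m·d_o.
1/f = 1/d_o + 1/d_i = 1/d_o − 1/(m·d_o) = (1 − 1/m)/d_o, so d_o = f(1 − 1/m) = (370.0)(1 − 1/(+4.1)) = 280 mm.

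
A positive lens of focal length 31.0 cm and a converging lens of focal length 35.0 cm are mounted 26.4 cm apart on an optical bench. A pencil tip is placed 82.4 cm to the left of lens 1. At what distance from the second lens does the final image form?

Lens 1: 1/d_i1 = 1/f₁ − 1/d_o1 = 1/(31.0) − 1/(82.4) = 0.02012, so d_i1 = 49.70 cm.
The intermediate image is 49.70 cm to the right of lens 1, which lies 23.30 cm to the right of lens 2 — a virtual object — so d_o2 = −23.30 cm.
Lens 2: 1/d_i2 = 1/f₂ − 1/d_o2 = 1/(35.0) − 1/(-23.30) = 0.07149, so d_i2 = 14.0 cm.
The final image is real, 14.0 cm to the right of lens 2 (overall magnification ≈ -0.36).

14.0 cm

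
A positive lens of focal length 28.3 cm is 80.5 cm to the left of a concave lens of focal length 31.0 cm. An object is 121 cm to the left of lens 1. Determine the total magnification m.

m = -0.127

Lens 1: 1/d_i1 = 1/(28.3) − 1/(121) = 0.02707, so d_i1 = 36.94 cm; m₁ = −d_i1/d_o1 = -0.3053.
d_o2 = 80.5 − (36.94) = 43.56 cm.
f₂ = −31.0 cm (diverging).
Lens 2: 1/d_i2 = 1/(-31.0) − 1/(43.56) = -0.05521, so d_i2 = -18.11 cm; m₂ = −d_i2/d_o2 = +0.4158.
m = m₁·m₂ = (-0.3053)(+0.4158) = -0.127.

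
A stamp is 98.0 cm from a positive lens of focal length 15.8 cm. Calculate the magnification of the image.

m = -0.192

1/d_i = 1/f − 1/d_o = 1/(15.80) − 1/(98.0) = 0.05309, so d_i = 18.84 cm.
m = −d_i/d_o = −(18.84)/(98.0) = -0.192.
The image is real, inverted and reduced, on the far side of the lens.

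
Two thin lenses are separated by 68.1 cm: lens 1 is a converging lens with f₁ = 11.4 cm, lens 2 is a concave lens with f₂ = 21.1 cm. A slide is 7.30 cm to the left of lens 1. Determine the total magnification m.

m = +0.536

Lens 1: 1/d_i1 = 1/(11.4) − 1/(7.30) = -0.04927, so d_i1 = -20.30 cm; m₁ = −d_i1/d_o1 = +2.781.
d_o2 = 68.1 − (-20.30) = 88.40 cm.
f₂ = −21.1 cm (diverging).
Lens 2: 1/d_i2 = 1/(-21.1) − 1/(88.40) = -0.05871, so d_i2 = -17.03 cm; m₂ = −d_i2/d_o2 = +0.1927.
m = m₁·m₂ = (+2.781)(+0.1927) = +0.536.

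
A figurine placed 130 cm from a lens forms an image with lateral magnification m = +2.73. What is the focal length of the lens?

m = −d_i/d_o ⇒ d_i = −m·d_o = −(+2.73)·(130) = -354.9 cm.
1/f = 1/d_o + 1/d_i = 1/(130) + 1/(-354.9) = 0.004875, so f = 205 cm.
Since f is positive, the lens is converging.

f = 205 cm (converging)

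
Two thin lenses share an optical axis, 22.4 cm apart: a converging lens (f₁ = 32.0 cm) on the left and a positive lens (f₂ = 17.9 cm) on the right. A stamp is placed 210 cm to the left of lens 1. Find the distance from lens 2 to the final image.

Lens 1: 1/d_i1 = 1/f₁ − 1/d_o1 = 1/(32.0) − 1/(210) = 0.02649, so d_i1 = 37.75 cm.
The intermediate image is 37.75 cm to the right of lens 1, which lies 15.35 cm to the right of lens 2 — a virtual object — so d_o2 = −15.35 cm.
Lens 2: 1/d_i2 = 1/f₂ − 1/d_o2 = 1/(17.9) − 1/(-15.35) = 0.1210, so d_i2 = 8.26 cm.
The final image is real, 8.26 cm to the right of lens 2 (overall magnification ≈ -0.097).

8.26 cm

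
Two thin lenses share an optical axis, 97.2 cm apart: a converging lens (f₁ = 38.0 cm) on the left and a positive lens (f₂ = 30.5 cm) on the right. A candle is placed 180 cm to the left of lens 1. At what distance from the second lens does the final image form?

Lens 1: 1/d_i1 = 1/f₁ − 1/d_o1 = 1/(38.0) − 1/(180) = 0.02076, so d_i1 = 48.17 cm.
The intermediate image is 48.17 cm to the right of lens 1, which is 97.2 − (48.17) = 49.03 cm to the left of lens 2, so d_o2 = +49.03 cm.
Lens 2: 1/d_i2 = 1/f₂ − 1/d_o2 = 1/(30.5) − 1/(49.03) = 0.01239, so d_i2 = 80.7 cm.
The final image is real, 80.7 cm to the right of lens 2 (overall magnification ≈ 0.44).

80.7 cm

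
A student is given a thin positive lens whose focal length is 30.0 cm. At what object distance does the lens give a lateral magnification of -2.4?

42.5 cm

m = −d_i/d_o ⇒ d_i = −m·d_o.
1/f = 1/d_o + 1/d_i = 1/d_o − 1/(m·d_o) = (1 − 1/m)/d_o, so d_o = f(1 − 1/m) = (30.00)(1 − 1/(-2.4)) = 42.5 cm.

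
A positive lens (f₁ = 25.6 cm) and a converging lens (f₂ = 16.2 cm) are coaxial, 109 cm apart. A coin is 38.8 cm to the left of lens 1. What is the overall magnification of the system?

Lens 1: 1/d_i1 = 1/(25.6) − 1/(38.8) = 0.01329, so d_i1 = 75.25 cm; m₁ = −d_i1/d_o1 = -1.939.
d_o2 = 109 − (75.25) = 33.75 cm.
Lens 2: 1/d_i2 = 1/(16.2) − 1/(33.75) = 0.03210, so d_i2 = 31.15 cm; m₂ = −d_i2/d_o2 = -0.9231.
m = m₁·m₂ = (-1.939)(-0.9231) = +1.79.

m = +1.79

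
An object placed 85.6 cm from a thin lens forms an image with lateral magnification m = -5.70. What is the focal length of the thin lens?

f = 72.8 cm (converging)

m = −d_i/d_o ⇒ d_i = −m·d_o = −(-5.70)·(85.6) = 487.9 cm.
1/f = 1/d_o + 1/d_i = 1/(85.6) + 1/(487.9) = 0.01373, so f = 72.8 cm.
Since f is positive, the thin lens is converging.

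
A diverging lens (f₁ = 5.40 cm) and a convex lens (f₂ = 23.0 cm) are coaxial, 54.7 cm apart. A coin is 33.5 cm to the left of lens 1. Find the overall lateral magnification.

f₁ = −5.40 cm (diverging).
Lens 1: 1/d_i1 = 1/(-5.40) − 1/(33.5) = -0.2150, so d_i1 = -4.650 cm; m₁ = −d_i1/d_o1 = +0.1388.
d_o2 = 54.7 − (-4.650) = 59.35 cm.
Lens 2: 1/d_i2 = 1/(23.0) − 1/(59.35) = 0.02663, so d_i2 = 37.55 cm; m₂ = −d_i2/d_o2 = -0.6327.
m = m₁·m₂ = (+0.1388)(-0.6327) = -0.0878.

m = -0.0878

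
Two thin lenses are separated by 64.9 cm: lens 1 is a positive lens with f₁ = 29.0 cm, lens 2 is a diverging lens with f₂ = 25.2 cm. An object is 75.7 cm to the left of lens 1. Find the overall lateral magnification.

Lens 1: 1/d_i1 = 1/(29.0) − 1/(75.7) = 0.02127, so d_i1 = 47.01 cm; m₁ = −d_i1/d_o1 = -0.6210.
d_o2 = 64.9 − (47.01) = 17.89 cm.
f₂ = −25.2 cm (diverging).
Lens 2: 1/d_i2 = 1/(-25.2) − 1/(17.89) = -0.09558, so d_i2 = -10.46 cm; m₂ = −d_i2/d_o2 = +0.5848.
m = m₁·m₂ = (-0.6210)(+0.5848) = -0.363.

m = -0.363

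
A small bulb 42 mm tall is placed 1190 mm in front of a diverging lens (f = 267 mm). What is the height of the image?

7.70 mm

For a diverging lens, f = -267 mm.
1/d_i = 1/f − 1/d_o = 1/(-267.0) − 1/(1190) = -0.004586, so d_i = -218.1 mm.
m = −d_i/d_o = +0.1833.
|h_i| = |m|·h_o = 0.1833 × 42 = 7.70 mm. The image is virtual, upright and reduced, on the same side as the object.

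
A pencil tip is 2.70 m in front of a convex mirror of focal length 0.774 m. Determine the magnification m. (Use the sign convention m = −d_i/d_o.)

For a convex mirror, f = -0.774 m.
1/d_i = 1/f − 1/d_o = 1/(-0.7740) − 1/(2.70) = -1.662, so d_i = -0.6016 m.
m = −d_i/d_o = −(-0.6016)/(2.70) = +0.223.
The image is virtual, upright and reduced, behind the mirror.

m = +0.223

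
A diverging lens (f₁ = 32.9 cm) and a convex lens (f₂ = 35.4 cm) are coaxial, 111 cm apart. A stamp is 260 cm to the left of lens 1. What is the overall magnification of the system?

f₁ = −32.9 cm (diverging).
Lens 1: 1/d_i1 = 1/(-32.9) − 1/(260) = -0.03424, so d_i1 = -29.20 cm; m₁ = −d_i1/d_o1 = +0.1123.
d_o2 = 111 − (-29.20) = 140.2 cm.
Lens 2: 1/d_i2 = 1/(35.4) − 1/(140.2) = 0.02112, so d_i2 = 47.36 cm; m₂ = −d_i2/d_o2 = -0.3378.
m = m₁·m₂ = (+0.1123)(-0.3378) = -0.0379.

m = -0.0379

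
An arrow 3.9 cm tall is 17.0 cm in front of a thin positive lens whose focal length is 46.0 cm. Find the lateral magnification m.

m = +1.59

1/d_i = 1/f − 1/d_o = 1/(46.00) − 1/(17.0) = -0.03708, so d_i = -26.97 cm.
m = −d_i/d_o = −(-26.97)/(17.0) = +1.59.
The image is virtual, upright and enlarged, on the same side as the object.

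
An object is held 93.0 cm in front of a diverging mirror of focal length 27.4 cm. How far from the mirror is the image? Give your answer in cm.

21.2 cm

For a diverging mirror, f = -27.4 cm.
Mirror equation: 1/v = 1/f − 1/u = 1/(-27.40) − 1/(93.0) = -0.03650 − 0.01075 = -0.04725, so v = -21.2 cm.
The image is virtual, upright and reduced, behind the mirror.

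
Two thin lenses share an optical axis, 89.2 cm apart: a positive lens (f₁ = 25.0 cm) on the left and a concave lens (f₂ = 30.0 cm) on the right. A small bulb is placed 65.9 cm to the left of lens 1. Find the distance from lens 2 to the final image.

Lens 1: 1/d_i1 = 1/f₁ − 1/d_o1 = 1/(25.0) − 1/(65.9) = 0.02483, so d_i1 = 40.28 cm.
The intermediate image is 40.28 cm to the right of lens 1, which is 89.2 − (40.28) = 48.92 cm to the left of lens 2, so d_o2 = +48.92 cm.
Lens 2 is diverging, so f₂ = −30.0 cm.
Lens 2: 1/d_i2 = 1/f₂ − 1/d_o2 = 1/(-30.0) − 1/(48.92) = -0.05377, so d_i2 = -18.6 cm.
The final image is virtual, 18.6 cm to the left of lens 2 (overall magnification ≈ -0.23).

18.6 cm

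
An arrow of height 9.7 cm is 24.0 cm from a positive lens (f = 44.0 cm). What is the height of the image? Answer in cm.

21.3 cm

1/d_i = 1/f − 1/d_o = 1/(44.00) − 1/(24.0) = -0.01894, so d_i = -52.80 cm.
m = −d_i/d_o = +2.200.
|h_i| = |m|·h_o = 2.200 × 9.7 = 21.3 cm. The image is virtual, upright and enlarged, on the same side as the object.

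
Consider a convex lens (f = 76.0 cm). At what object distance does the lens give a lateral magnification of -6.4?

m = −d_i/d_o ⇒ d_i = −m·d_o.
1/f = 1/d_o + 1/d_i = 1/d_o − 1/(m·d_o) = (1 − 1/m)/d_o, so d_o = f(1 − 1/m) = (76.00)(1 − 1/(-6.4)) = 87.9 cm.

87.9 cm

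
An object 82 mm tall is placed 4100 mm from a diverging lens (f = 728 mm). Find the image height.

For a diverging lens, f = -728 mm.
1/d_i = 1/f − 1/d_o = 1/(-728.0) − 1/(4100) = -0.001618, so d_i = -618.2 mm.
m = −d_i/d_o = +0.1508.
|h_i| = |m|·h_o = 0.1508 × 82 = 12.4 mm. The image is virtual, upright and reduced, on the same side as the object.

12.4 mm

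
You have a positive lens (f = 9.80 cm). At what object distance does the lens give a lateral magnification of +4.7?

7.71 cm

m = −d_i/d_o ⇒ d_i = −m·d_o.
1/f = 1/d_o + 1/d_i = 1/d_o − 1/(m·d_o) = (1 − 1/m)/d_o, so d_o = f(1 − 1/m) = (9.800)(1 − 1/(+4.7)) = 7.71 cm.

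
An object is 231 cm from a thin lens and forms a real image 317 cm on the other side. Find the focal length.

f = 134 cm (converging)

Real image ⇒ d_i = +317 cm.
1/f = 1/d_o + 1/d_i = 1/(231) + 1/(317) = 0.007484, so f = 134 cm.
Since f is positive, the thin lens is converging.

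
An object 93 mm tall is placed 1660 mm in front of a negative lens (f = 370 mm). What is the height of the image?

For a negative lens, f = -370 mm.
1/d_i = 1/f − 1/d_o = 1/(-370.0) − 1/(1660) = -0.003305, so d_i = -302.6 mm.
m = −d_i/d_o = +0.1823.
|h_i| = |m|·h_o = 0.1823 × 93 = 17.0 mm. The image is virtual, upright and reduced, on the same side as the object.

17.0 mm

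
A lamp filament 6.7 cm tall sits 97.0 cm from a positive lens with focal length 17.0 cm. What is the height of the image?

1/d_i = 1/f − 1/d_o = 1/(17.00) − 1/(97.0) = 0.04851, so d_i = 20.61 cm.
m = −d_i/d_o = -0.2125.
|h_i| = |m|·h_o = 0.2125 × 6.7 = 1.42 cm. The image is real, inverted and reduced, on the far side of the lens.

1.42 cm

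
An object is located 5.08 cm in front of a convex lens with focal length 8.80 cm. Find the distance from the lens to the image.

12.0 cm

Lens equation: 1/q = 1/f − 1/p = 1/(8.800) − 1/(5.08) = 0.1136 − 0.1969 = -0.08321, so q = -12.0 cm.
The image is virtual, upright and enlarged, on the same side as the object.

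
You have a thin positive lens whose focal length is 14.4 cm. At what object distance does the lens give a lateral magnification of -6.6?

16.6 cm

m = −d_i/d_o ⇒ d_i = −m·d_o.
1/f = 1/d_o + 1/d_i = 1/d_o − 1/(m·d_o) = (1 − 1/m)/d_o, so d_o = f(1 − 1/m) = (14.40)(1 − 1/(-6.6)) = 16.6 cm.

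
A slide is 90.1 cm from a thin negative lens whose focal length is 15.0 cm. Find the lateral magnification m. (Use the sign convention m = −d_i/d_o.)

For a negative lens, f = -15.0 cm.
1/d_i = 1/f − 1/d_o = 1/(-15.00) − 1/(90.1) = -0.07777, so d_i = -12.86 cm.
m = −d_i/d_o = −(-12.86)/(90.1) = +0.143.
The image is virtual, upright and reduced, on the same side as the object.

m = +0.143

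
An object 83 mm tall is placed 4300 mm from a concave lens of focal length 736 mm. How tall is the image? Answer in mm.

For a concave lens, f = -736 mm.
1/d_i = 1/f − 1/d_o = 1/(-736.0) − 1/(4300) = -0.001591, so d_i = -628.4 mm.
m = −d_i/d_o = +0.1461.
|h_i| = |m|·h_o = 0.1461 × 83 = 12.1 mm. The image is virtual, upright and reduced, on the same side as the object.

12.1 mm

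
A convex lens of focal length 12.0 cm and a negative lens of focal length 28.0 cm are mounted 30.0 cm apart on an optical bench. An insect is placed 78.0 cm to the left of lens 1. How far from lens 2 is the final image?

10.1 cm

Lens 1: 1/d_i1 = 1/f₁ − 1/d_o1 = 1/(12.0) − 1/(78.0) = 0.07051, so d_i1 = 14.18 cm.
The intermediate image is 14.18 cm to the right of lens 1, which is 30.0 − (14.18) = 15.82 cm to the left of lens 2, so d_o2 = +15.82 cm.
Lens 2 is diverging, so f₂ = −28.0 cm.
Lens 2: 1/d_i2 = 1/f₂ − 1/d_o2 = 1/(-28.0) − 1/(15.82) = -0.09893, so d_i2 = -10.1 cm.
The final image is virtual, 10.1 cm to the left of lens 2 (overall magnification ≈ -0.12).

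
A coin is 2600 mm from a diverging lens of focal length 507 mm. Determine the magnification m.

For a diverging lens, f = -507 mm.
1/d_i = 1/f − 1/d_o = 1/(-507.0) − 1/(2600) = -0.002357, so d_i = -424.3 mm.
m = −d_i/d_o = −(-424.3)/(2600) = +0.163.
The image is virtual, upright and reduced, on the same side as the object.

m = +0.163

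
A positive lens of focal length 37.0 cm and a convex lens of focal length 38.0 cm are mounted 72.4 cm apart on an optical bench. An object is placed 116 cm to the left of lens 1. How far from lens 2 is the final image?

Lens 1: 1/d_i1 = 1/f₁ − 1/d_o1 = 1/(37.0) − 1/(116) = 0.01841, so d_i1 = 54.33 cm.
The intermediate image is 54.33 cm to the right of lens 1, which is 72.4 − (54.33) = 18.07 cm to the left of lens 2, so d_o2 = +18.07 cm.
Lens 2: 1/d_i2 = 1/f₂ − 1/d_o2 = 1/(38.0) − 1/(18.07) = -0.02902, so d_i2 = -34.5 cm.
The final image is virtual, 34.5 cm to the left of lens 2 (overall magnification ≈ -0.89).

34.5 cm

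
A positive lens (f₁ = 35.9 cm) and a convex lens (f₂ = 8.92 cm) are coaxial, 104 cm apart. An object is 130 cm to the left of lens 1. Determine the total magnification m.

m = +0.0748

Lens 1: 1/d_i1 = 1/(35.9) − 1/(130) = 0.02016, so d_i1 = 49.60 cm; m₁ = −d_i1/d_o1 = -0.3815.
d_o2 = 104 − (49.60) = 54.40 cm.
Lens 2: 1/d_i2 = 1/(8.92) − 1/(54.40) = 0.09373, so d_i2 = 10.67 cm; m₂ = −d_i2/d_o2 = -0.1961.
m = m₁·m₂ = (-0.3815)(-0.1961) = +0.0748.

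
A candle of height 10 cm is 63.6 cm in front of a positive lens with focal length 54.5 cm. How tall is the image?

1/d_i = 1/f − 1/d_o = 1/(54.50) − 1/(63.6) = 0.002625, so d_i = 380.9 cm.
m = −d_i/d_o = -5.989.
|h_i| = |m|·h_o = 5.989 × 10 = 59.9 cm. The image is real, inverted and enlarged, on the far side of the lens.

59.9 cm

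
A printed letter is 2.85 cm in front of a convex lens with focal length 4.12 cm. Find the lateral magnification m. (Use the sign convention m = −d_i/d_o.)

m = +3.24

1/d_i = 1/f − 1/d_o = 1/(4.120) − 1/(2.85) = -0.1082, so d_i = -9.246 cm.
m = −d_i/d_o = −(-9.246)/(2.85) = +3.24.
The image is virtual, upright and enlarged, on the same side as the object.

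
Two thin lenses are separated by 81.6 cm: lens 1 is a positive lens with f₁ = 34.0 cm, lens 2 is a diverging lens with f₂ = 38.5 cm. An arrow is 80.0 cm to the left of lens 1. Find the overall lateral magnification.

Lens 1: 1/d_i1 = 1/(34.0) − 1/(80.0) = 0.01691, so d_i1 = 59.13 cm; m₁ = −d_i1/d_o1 = -0.7391.
d_o2 = 81.6 − (59.13) = 22.47 cm.
f₂ = −38.5 cm (diverging).
Lens 2: 1/d_i2 = 1/(-38.5) − 1/(22.47) = -0.07048, so d_i2 = -14.19 cm; m₂ = −d_i2/d_o2 = +0.6315.
m = m₁·m₂ = (-0.7391)(+0.6315) = -0.467.

m = -0.467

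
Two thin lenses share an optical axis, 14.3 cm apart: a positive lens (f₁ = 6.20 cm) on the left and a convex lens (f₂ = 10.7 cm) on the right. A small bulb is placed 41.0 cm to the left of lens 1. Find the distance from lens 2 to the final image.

Lens 1: 1/d_i1 = 1/f₁ − 1/d_o1 = 1/(6.20) − 1/(41.0) = 0.1369, so d_i1 = 7.305 cm.
The intermediate image is 7.305 cm to the right of lens 1, which is 14.3 − (7.305) = 6.995 cm to the left of lens 2, so d_o2 = +6.995 cm.
Lens 2: 1/d_i2 = 1/f₂ − 1/d_o2 = 1/(10.7) − 1/(6.995) = -0.04950, so d_i2 = -20.2 cm.
The final image is virtual, 20.2 cm to the left of lens 2 (overall magnification ≈ -0.51).

20.2 cm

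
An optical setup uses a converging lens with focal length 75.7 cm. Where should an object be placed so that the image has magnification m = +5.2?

m = −d_i/d_o ⇒ d_i = −m·d_o.
1/f = 1/d_o + 1/d_i = 1/d_o − 1/(m·d_o) = (1 − 1/m)/d_o, so d_o = f(1 − 1/m) = (75.70)(1 − 1/(+5.2)) = 61.1 cm.

61.1 cm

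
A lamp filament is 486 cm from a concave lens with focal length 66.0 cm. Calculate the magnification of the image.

For a concave lens, f = -66.0 cm.
1/d_i = 1/f − 1/d_o = 1/(-66.00) − 1/(486) = -0.01721, so d_i = -58.11 cm.
m = −d_i/d_o = −(-58.11)/(486) = +0.120.
The image is virtual, upright and reduced, on the same side as the object.

m = +0.120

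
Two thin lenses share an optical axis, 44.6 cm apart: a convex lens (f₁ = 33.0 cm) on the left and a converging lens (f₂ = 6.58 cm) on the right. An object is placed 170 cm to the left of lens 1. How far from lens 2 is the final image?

8.20 cm

Lens 1: 1/d_i1 = 1/f₁ − 1/d_o1 = 1/(33.0) − 1/(170) = 0.02442, so d_i1 = 40.95 cm.
The intermediate image is 40.95 cm to the right of lens 1, which is 44.6 − (40.95) = 3.650 cm to the left of lens 2, so d_o2 = +3.650 cm.
Lens 2: 1/d_i2 = 1/f₂ − 1/d_o2 = 1/(6.58) − 1/(3.650) = -0.1220, so d_i2 = -8.20 cm.
The final image is virtual, 8.20 cm to the left of lens 2 (overall magnification ≈ -0.54).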